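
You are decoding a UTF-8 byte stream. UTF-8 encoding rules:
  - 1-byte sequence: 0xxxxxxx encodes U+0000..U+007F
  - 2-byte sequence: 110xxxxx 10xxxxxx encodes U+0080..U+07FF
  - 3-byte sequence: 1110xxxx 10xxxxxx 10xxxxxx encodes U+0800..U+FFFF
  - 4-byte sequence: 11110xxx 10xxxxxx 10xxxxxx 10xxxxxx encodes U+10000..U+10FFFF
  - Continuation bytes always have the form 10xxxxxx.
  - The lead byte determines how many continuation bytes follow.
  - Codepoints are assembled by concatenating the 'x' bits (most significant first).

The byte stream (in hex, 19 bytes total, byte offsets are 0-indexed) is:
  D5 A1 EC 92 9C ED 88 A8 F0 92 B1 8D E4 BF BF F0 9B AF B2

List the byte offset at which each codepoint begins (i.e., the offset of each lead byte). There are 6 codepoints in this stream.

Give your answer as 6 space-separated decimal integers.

Answer: 0 2 5 8 12 15

Derivation:
Byte[0]=D5: 2-byte lead, need 1 cont bytes. acc=0x15
Byte[1]=A1: continuation. acc=(acc<<6)|0x21=0x561
Completed: cp=U+0561 (starts at byte 0)
Byte[2]=EC: 3-byte lead, need 2 cont bytes. acc=0xC
Byte[3]=92: continuation. acc=(acc<<6)|0x12=0x312
Byte[4]=9C: continuation. acc=(acc<<6)|0x1C=0xC49C
Completed: cp=U+C49C (starts at byte 2)
Byte[5]=ED: 3-byte lead, need 2 cont bytes. acc=0xD
Byte[6]=88: continuation. acc=(acc<<6)|0x08=0x348
Byte[7]=A8: continuation. acc=(acc<<6)|0x28=0xD228
Completed: cp=U+D228 (starts at byte 5)
Byte[8]=F0: 4-byte lead, need 3 cont bytes. acc=0x0
Byte[9]=92: continuation. acc=(acc<<6)|0x12=0x12
Byte[10]=B1: continuation. acc=(acc<<6)|0x31=0x4B1
Byte[11]=8D: continuation. acc=(acc<<6)|0x0D=0x12C4D
Completed: cp=U+12C4D (starts at byte 8)
Byte[12]=E4: 3-byte lead, need 2 cont bytes. acc=0x4
Byte[13]=BF: continuation. acc=(acc<<6)|0x3F=0x13F
Byte[14]=BF: continuation. acc=(acc<<6)|0x3F=0x4FFF
Completed: cp=U+4FFF (starts at byte 12)
Byte[15]=F0: 4-byte lead, need 3 cont bytes. acc=0x0
Byte[16]=9B: continuation. acc=(acc<<6)|0x1B=0x1B
Byte[17]=AF: continuation. acc=(acc<<6)|0x2F=0x6EF
Byte[18]=B2: continuation. acc=(acc<<6)|0x32=0x1BBF2
Completed: cp=U+1BBF2 (starts at byte 15)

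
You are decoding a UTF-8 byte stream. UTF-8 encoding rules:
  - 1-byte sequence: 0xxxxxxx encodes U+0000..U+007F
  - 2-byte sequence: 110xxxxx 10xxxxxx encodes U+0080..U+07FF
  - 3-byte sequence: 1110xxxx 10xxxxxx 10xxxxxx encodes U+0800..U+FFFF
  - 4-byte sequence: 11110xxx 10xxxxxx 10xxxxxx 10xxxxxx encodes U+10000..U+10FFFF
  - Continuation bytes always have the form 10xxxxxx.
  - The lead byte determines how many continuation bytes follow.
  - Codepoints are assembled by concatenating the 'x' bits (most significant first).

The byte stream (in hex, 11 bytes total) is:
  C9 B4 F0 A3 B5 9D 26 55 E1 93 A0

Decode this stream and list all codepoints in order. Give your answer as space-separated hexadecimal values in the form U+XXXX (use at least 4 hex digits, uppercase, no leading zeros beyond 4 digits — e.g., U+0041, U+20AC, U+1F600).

Byte[0]=C9: 2-byte lead, need 1 cont bytes. acc=0x9
Byte[1]=B4: continuation. acc=(acc<<6)|0x34=0x274
Completed: cp=U+0274 (starts at byte 0)
Byte[2]=F0: 4-byte lead, need 3 cont bytes. acc=0x0
Byte[3]=A3: continuation. acc=(acc<<6)|0x23=0x23
Byte[4]=B5: continuation. acc=(acc<<6)|0x35=0x8F5
Byte[5]=9D: continuation. acc=(acc<<6)|0x1D=0x23D5D
Completed: cp=U+23D5D (starts at byte 2)
Byte[6]=26: 1-byte ASCII. cp=U+0026
Byte[7]=55: 1-byte ASCII. cp=U+0055
Byte[8]=E1: 3-byte lead, need 2 cont bytes. acc=0x1
Byte[9]=93: continuation. acc=(acc<<6)|0x13=0x53
Byte[10]=A0: continuation. acc=(acc<<6)|0x20=0x14E0
Completed: cp=U+14E0 (starts at byte 8)

Answer: U+0274 U+23D5D U+0026 U+0055 U+14E0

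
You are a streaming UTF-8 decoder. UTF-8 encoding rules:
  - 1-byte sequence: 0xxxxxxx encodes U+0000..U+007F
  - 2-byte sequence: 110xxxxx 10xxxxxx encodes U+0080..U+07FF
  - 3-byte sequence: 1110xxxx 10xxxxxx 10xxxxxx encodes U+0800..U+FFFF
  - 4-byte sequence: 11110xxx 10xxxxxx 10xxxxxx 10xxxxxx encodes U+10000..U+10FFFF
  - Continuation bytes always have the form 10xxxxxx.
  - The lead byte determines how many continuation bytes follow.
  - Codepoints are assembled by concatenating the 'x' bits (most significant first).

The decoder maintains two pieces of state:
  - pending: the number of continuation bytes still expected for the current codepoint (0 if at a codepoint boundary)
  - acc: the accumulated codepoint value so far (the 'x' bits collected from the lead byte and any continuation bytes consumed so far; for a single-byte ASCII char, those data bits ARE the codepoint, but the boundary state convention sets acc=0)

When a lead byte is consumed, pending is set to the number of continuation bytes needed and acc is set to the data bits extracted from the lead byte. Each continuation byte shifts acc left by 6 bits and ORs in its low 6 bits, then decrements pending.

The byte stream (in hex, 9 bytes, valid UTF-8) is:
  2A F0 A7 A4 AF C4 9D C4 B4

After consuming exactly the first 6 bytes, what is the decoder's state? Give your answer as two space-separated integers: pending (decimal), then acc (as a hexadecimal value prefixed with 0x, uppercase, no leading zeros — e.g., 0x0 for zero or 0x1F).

Answer: 1 0x4

Derivation:
Byte[0]=2A: 1-byte. pending=0, acc=0x0
Byte[1]=F0: 4-byte lead. pending=3, acc=0x0
Byte[2]=A7: continuation. acc=(acc<<6)|0x27=0x27, pending=2
Byte[3]=A4: continuation. acc=(acc<<6)|0x24=0x9E4, pending=1
Byte[4]=AF: continuation. acc=(acc<<6)|0x2F=0x2792F, pending=0
Byte[5]=C4: 2-byte lead. pending=1, acc=0x4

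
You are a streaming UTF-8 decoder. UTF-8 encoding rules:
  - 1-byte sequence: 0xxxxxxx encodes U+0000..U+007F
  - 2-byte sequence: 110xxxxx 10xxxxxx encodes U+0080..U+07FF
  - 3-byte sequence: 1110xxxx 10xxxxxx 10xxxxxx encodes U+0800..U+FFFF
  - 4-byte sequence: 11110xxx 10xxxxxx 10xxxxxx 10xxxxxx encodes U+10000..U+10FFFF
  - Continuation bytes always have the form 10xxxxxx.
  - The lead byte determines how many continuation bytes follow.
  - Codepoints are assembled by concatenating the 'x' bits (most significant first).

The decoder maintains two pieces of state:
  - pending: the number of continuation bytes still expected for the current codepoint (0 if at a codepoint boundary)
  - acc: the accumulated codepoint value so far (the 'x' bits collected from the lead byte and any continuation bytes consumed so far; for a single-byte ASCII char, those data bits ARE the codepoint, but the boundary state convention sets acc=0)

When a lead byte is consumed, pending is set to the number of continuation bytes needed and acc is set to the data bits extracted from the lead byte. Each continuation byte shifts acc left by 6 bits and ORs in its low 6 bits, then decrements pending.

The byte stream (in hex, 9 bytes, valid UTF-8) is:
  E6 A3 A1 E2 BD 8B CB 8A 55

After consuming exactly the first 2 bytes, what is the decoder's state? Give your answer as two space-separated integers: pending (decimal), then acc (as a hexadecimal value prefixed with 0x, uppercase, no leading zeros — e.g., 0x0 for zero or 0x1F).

Byte[0]=E6: 3-byte lead. pending=2, acc=0x6
Byte[1]=A3: continuation. acc=(acc<<6)|0x23=0x1A3, pending=1

Answer: 1 0x1A3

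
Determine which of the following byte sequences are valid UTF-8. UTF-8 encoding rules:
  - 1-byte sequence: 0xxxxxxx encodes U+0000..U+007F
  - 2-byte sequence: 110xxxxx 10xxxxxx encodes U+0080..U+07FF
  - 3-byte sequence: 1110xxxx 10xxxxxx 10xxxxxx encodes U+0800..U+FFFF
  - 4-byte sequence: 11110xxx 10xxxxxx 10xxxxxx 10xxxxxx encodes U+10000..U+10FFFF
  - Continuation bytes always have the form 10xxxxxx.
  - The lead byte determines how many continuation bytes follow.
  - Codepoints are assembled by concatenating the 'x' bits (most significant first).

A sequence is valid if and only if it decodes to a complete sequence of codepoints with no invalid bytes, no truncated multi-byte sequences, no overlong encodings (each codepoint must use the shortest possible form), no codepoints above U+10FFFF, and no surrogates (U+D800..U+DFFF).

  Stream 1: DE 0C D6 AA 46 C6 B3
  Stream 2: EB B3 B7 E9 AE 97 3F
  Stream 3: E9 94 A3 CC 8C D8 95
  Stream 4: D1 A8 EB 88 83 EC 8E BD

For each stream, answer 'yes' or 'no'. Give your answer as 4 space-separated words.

Stream 1: error at byte offset 1. INVALID
Stream 2: decodes cleanly. VALID
Stream 3: decodes cleanly. VALID
Stream 4: decodes cleanly. VALID

Answer: no yes yes yes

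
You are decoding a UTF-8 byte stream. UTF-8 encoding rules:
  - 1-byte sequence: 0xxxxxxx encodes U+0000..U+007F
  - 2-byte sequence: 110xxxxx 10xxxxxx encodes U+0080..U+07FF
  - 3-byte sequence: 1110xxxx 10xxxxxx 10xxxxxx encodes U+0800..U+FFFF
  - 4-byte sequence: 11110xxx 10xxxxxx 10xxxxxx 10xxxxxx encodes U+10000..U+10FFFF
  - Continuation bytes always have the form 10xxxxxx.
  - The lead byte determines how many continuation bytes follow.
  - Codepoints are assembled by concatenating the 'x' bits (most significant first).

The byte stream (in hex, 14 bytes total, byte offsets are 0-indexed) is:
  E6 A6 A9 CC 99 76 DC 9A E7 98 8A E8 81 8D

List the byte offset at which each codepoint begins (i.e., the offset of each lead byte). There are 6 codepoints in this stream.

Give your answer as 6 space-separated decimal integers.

Answer: 0 3 5 6 8 11

Derivation:
Byte[0]=E6: 3-byte lead, need 2 cont bytes. acc=0x6
Byte[1]=A6: continuation. acc=(acc<<6)|0x26=0x1A6
Byte[2]=A9: continuation. acc=(acc<<6)|0x29=0x69A9
Completed: cp=U+69A9 (starts at byte 0)
Byte[3]=CC: 2-byte lead, need 1 cont bytes. acc=0xC
Byte[4]=99: continuation. acc=(acc<<6)|0x19=0x319
Completed: cp=U+0319 (starts at byte 3)
Byte[5]=76: 1-byte ASCII. cp=U+0076
Byte[6]=DC: 2-byte lead, need 1 cont bytes. acc=0x1C
Byte[7]=9A: continuation. acc=(acc<<6)|0x1A=0x71A
Completed: cp=U+071A (starts at byte 6)
Byte[8]=E7: 3-byte lead, need 2 cont bytes. acc=0x7
Byte[9]=98: continuation. acc=(acc<<6)|0x18=0x1D8
Byte[10]=8A: continuation. acc=(acc<<6)|0x0A=0x760A
Completed: cp=U+760A (starts at byte 8)
Byte[11]=E8: 3-byte lead, need 2 cont bytes. acc=0x8
Byte[12]=81: continuation. acc=(acc<<6)|0x01=0x201
Byte[13]=8D: continuation. acc=(acc<<6)|0x0D=0x804D
Completed: cp=U+804D (starts at byte 11)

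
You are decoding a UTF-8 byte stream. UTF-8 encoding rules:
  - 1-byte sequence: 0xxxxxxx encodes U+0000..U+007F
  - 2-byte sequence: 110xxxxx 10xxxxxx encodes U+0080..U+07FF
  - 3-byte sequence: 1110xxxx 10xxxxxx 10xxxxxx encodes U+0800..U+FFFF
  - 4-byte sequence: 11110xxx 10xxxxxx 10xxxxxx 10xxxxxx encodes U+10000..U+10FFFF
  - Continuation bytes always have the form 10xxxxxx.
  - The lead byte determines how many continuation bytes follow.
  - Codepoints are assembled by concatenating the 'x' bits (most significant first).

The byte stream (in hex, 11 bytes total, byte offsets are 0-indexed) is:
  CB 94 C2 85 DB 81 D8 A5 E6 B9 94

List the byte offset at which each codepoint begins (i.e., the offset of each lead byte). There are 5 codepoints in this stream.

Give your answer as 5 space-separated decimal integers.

Answer: 0 2 4 6 8

Derivation:
Byte[0]=CB: 2-byte lead, need 1 cont bytes. acc=0xB
Byte[1]=94: continuation. acc=(acc<<6)|0x14=0x2D4
Completed: cp=U+02D4 (starts at byte 0)
Byte[2]=C2: 2-byte lead, need 1 cont bytes. acc=0x2
Byte[3]=85: continuation. acc=(acc<<6)|0x05=0x85
Completed: cp=U+0085 (starts at byte 2)
Byte[4]=DB: 2-byte lead, need 1 cont bytes. acc=0x1B
Byte[5]=81: continuation. acc=(acc<<6)|0x01=0x6C1
Completed: cp=U+06C1 (starts at byte 4)
Byte[6]=D8: 2-byte lead, need 1 cont bytes. acc=0x18
Byte[7]=A5: continuation. acc=(acc<<6)|0x25=0x625
Completed: cp=U+0625 (starts at byte 6)
Byte[8]=E6: 3-byte lead, need 2 cont bytes. acc=0x6
Byte[9]=B9: continuation. acc=(acc<<6)|0x39=0x1B9
Byte[10]=94: continuation. acc=(acc<<6)|0x14=0x6E54
Completed: cp=U+6E54 (starts at byte 8)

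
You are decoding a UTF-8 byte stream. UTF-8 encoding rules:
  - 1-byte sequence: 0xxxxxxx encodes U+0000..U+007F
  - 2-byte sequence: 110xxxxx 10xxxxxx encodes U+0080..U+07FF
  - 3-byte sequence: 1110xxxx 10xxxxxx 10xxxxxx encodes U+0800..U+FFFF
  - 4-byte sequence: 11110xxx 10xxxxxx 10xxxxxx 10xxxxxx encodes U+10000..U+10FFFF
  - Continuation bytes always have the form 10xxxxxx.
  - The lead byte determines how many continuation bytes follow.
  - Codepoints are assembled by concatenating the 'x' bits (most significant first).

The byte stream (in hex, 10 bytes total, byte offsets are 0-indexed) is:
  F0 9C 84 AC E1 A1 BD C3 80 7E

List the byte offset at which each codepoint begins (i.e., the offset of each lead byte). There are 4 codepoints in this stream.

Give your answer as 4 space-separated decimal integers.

Byte[0]=F0: 4-byte lead, need 3 cont bytes. acc=0x0
Byte[1]=9C: continuation. acc=(acc<<6)|0x1C=0x1C
Byte[2]=84: continuation. acc=(acc<<6)|0x04=0x704
Byte[3]=AC: continuation. acc=(acc<<6)|0x2C=0x1C12C
Completed: cp=U+1C12C (starts at byte 0)
Byte[4]=E1: 3-byte lead, need 2 cont bytes. acc=0x1
Byte[5]=A1: continuation. acc=(acc<<6)|0x21=0x61
Byte[6]=BD: continuation. acc=(acc<<6)|0x3D=0x187D
Completed: cp=U+187D (starts at byte 4)
Byte[7]=C3: 2-byte lead, need 1 cont bytes. acc=0x3
Byte[8]=80: continuation. acc=(acc<<6)|0x00=0xC0
Completed: cp=U+00C0 (starts at byte 7)
Byte[9]=7E: 1-byte ASCII. cp=U+007E

Answer: 0 4 7 9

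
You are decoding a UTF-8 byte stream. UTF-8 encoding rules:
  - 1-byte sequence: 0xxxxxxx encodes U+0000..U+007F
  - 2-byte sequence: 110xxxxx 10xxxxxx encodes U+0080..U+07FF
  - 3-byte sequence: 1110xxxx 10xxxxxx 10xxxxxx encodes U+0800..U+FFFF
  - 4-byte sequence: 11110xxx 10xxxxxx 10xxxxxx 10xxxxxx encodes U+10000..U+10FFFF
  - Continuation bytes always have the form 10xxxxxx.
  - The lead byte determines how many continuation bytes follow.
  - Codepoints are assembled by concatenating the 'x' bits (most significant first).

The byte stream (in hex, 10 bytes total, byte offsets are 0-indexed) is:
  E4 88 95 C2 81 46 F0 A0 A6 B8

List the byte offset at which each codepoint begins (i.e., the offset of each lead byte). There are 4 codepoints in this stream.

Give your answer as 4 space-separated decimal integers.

Answer: 0 3 5 6

Derivation:
Byte[0]=E4: 3-byte lead, need 2 cont bytes. acc=0x4
Byte[1]=88: continuation. acc=(acc<<6)|0x08=0x108
Byte[2]=95: continuation. acc=(acc<<6)|0x15=0x4215
Completed: cp=U+4215 (starts at byte 0)
Byte[3]=C2: 2-byte lead, need 1 cont bytes. acc=0x2
Byte[4]=81: continuation. acc=(acc<<6)|0x01=0x81
Completed: cp=U+0081 (starts at byte 3)
Byte[5]=46: 1-byte ASCII. cp=U+0046
Byte[6]=F0: 4-byte lead, need 3 cont bytes. acc=0x0
Byte[7]=A0: continuation. acc=(acc<<6)|0x20=0x20
Byte[8]=A6: continuation. acc=(acc<<6)|0x26=0x826
Byte[9]=B8: continuation. acc=(acc<<6)|0x38=0x209B8
Completed: cp=U+209B8 (starts at byte 6)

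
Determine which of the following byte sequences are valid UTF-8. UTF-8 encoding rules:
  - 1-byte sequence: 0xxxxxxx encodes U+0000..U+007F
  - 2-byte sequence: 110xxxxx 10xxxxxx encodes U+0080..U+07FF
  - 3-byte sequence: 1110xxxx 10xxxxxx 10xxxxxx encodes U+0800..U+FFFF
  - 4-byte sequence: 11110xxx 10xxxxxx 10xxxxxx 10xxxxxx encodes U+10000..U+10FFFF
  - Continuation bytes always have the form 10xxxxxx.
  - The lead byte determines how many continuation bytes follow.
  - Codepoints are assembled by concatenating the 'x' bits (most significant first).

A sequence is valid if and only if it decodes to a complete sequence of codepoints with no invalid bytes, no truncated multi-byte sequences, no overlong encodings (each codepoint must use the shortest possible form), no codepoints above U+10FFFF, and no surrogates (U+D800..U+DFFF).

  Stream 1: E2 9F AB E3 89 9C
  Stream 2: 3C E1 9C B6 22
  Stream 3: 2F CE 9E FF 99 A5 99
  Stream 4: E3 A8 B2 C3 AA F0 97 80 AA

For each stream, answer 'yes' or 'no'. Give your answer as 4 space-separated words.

Answer: yes yes no yes

Derivation:
Stream 1: decodes cleanly. VALID
Stream 2: decodes cleanly. VALID
Stream 3: error at byte offset 3. INVALID
Stream 4: decodes cleanly. VALID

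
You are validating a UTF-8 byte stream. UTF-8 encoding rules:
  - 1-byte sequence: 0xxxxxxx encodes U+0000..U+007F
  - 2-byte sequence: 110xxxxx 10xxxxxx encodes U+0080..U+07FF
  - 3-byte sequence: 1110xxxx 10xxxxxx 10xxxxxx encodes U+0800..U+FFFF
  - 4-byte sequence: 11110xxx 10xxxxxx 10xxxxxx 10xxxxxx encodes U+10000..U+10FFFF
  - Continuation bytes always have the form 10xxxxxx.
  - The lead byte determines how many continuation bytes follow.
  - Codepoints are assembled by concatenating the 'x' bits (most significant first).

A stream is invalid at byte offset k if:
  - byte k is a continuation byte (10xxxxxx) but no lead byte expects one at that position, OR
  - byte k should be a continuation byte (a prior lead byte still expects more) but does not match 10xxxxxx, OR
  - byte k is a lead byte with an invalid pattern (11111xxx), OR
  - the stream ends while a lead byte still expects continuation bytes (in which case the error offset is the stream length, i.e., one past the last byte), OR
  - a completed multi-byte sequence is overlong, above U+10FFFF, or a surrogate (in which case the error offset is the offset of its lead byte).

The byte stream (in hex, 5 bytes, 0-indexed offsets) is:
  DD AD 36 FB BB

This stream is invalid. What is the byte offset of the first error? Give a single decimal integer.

Answer: 3

Derivation:
Byte[0]=DD: 2-byte lead, need 1 cont bytes. acc=0x1D
Byte[1]=AD: continuation. acc=(acc<<6)|0x2D=0x76D
Completed: cp=U+076D (starts at byte 0)
Byte[2]=36: 1-byte ASCII. cp=U+0036
Byte[3]=FB: INVALID lead byte (not 0xxx/110x/1110/11110)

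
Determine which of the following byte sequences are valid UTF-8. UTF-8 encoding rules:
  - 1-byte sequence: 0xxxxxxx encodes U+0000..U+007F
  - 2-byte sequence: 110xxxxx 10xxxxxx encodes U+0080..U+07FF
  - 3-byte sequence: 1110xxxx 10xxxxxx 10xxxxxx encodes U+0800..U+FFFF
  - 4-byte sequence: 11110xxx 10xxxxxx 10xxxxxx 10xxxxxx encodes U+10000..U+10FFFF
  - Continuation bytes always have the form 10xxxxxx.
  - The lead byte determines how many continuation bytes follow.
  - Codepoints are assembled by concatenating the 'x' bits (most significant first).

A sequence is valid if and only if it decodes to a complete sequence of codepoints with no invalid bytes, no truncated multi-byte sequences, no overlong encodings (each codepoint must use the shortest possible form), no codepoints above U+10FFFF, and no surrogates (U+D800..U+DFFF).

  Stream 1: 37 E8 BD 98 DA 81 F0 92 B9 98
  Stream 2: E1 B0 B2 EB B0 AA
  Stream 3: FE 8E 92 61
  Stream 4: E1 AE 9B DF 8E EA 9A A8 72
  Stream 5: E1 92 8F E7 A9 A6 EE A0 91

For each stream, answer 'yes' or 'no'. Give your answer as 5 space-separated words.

Stream 1: decodes cleanly. VALID
Stream 2: decodes cleanly. VALID
Stream 3: error at byte offset 0. INVALID
Stream 4: decodes cleanly. VALID
Stream 5: decodes cleanly. VALID

Answer: yes yes no yes yes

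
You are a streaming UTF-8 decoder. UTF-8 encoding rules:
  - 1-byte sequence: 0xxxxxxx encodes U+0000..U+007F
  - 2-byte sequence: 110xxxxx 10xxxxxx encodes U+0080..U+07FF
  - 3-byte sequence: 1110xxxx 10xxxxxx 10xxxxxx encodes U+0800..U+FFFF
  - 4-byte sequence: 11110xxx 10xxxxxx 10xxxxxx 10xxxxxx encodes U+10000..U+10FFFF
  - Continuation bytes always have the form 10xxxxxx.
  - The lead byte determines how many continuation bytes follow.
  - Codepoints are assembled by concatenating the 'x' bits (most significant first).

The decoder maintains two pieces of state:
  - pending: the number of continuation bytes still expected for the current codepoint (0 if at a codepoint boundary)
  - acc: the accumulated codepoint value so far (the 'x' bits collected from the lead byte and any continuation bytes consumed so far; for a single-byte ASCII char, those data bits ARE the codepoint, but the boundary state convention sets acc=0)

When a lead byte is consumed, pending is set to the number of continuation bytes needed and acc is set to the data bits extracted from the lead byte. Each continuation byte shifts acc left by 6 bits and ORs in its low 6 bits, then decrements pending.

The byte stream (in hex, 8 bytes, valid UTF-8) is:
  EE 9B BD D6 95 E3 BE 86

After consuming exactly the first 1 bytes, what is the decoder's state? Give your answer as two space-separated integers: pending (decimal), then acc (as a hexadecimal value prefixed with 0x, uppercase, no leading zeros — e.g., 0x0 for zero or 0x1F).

Answer: 2 0xE

Derivation:
Byte[0]=EE: 3-byte lead. pending=2, acc=0xE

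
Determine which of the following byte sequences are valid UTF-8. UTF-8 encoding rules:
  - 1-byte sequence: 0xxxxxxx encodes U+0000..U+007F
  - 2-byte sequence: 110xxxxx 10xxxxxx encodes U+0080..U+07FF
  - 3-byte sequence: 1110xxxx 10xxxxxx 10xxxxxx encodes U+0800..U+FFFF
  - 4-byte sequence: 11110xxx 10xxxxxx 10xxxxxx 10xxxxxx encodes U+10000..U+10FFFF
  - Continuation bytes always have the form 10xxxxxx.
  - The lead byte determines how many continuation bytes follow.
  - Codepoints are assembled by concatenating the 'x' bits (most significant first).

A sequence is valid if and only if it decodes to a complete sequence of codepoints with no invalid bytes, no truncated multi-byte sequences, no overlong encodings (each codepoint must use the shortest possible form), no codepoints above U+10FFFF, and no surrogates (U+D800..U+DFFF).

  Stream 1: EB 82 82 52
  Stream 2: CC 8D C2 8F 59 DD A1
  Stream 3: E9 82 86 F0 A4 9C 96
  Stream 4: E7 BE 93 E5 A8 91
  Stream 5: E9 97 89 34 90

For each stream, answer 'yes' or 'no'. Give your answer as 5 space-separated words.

Stream 1: decodes cleanly. VALID
Stream 2: decodes cleanly. VALID
Stream 3: decodes cleanly. VALID
Stream 4: decodes cleanly. VALID
Stream 5: error at byte offset 4. INVALID

Answer: yes yes yes yes no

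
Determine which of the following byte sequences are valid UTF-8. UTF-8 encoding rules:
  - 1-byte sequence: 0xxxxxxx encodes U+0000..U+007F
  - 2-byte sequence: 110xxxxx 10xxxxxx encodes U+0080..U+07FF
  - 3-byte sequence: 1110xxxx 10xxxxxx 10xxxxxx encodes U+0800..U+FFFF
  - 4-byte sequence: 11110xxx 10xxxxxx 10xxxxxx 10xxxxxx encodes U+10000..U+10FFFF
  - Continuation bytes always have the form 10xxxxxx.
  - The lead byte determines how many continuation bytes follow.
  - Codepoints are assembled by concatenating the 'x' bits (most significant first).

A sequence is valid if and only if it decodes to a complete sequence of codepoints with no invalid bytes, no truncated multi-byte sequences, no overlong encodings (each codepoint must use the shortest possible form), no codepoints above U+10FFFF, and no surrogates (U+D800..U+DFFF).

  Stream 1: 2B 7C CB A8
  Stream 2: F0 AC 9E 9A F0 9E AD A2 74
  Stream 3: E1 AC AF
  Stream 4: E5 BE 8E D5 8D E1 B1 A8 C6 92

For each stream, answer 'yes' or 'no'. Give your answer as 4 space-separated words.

Answer: yes yes yes yes

Derivation:
Stream 1: decodes cleanly. VALID
Stream 2: decodes cleanly. VALID
Stream 3: decodes cleanly. VALID
Stream 4: decodes cleanly. VALID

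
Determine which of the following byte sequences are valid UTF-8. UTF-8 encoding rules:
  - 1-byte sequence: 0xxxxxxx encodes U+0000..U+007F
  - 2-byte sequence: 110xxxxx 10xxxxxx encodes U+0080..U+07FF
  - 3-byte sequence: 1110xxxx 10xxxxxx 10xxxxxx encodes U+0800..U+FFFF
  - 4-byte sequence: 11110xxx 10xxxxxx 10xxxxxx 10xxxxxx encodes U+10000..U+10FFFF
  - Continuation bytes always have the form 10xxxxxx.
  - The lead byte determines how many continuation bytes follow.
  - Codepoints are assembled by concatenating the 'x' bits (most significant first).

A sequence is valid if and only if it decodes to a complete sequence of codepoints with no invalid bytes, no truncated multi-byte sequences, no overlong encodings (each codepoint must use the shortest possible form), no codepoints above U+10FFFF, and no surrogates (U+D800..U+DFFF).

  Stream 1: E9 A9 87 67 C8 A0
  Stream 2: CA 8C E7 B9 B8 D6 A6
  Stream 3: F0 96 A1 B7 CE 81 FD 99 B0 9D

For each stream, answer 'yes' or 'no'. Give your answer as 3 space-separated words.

Answer: yes yes no

Derivation:
Stream 1: decodes cleanly. VALID
Stream 2: decodes cleanly. VALID
Stream 3: error at byte offset 6. INVALID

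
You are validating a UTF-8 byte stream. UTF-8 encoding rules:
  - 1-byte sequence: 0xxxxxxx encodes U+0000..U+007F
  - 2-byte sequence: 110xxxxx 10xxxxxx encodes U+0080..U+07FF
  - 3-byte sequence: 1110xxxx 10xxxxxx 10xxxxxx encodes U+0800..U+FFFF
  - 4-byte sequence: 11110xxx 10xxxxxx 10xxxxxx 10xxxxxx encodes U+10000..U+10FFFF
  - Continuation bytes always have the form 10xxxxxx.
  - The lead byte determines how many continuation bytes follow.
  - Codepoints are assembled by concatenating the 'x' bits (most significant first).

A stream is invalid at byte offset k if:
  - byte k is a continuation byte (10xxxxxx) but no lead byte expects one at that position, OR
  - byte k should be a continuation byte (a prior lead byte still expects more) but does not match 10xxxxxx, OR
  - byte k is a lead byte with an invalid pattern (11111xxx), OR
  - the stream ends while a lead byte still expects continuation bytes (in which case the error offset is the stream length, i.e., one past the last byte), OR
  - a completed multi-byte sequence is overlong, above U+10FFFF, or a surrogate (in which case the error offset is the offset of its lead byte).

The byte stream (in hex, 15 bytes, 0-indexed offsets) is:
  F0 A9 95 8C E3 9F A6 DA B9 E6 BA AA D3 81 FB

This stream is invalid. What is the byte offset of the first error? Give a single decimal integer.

Byte[0]=F0: 4-byte lead, need 3 cont bytes. acc=0x0
Byte[1]=A9: continuation. acc=(acc<<6)|0x29=0x29
Byte[2]=95: continuation. acc=(acc<<6)|0x15=0xA55
Byte[3]=8C: continuation. acc=(acc<<6)|0x0C=0x2954C
Completed: cp=U+2954C (starts at byte 0)
Byte[4]=E3: 3-byte lead, need 2 cont bytes. acc=0x3
Byte[5]=9F: continuation. acc=(acc<<6)|0x1F=0xDF
Byte[6]=A6: continuation. acc=(acc<<6)|0x26=0x37E6
Completed: cp=U+37E6 (starts at byte 4)
Byte[7]=DA: 2-byte lead, need 1 cont bytes. acc=0x1A
Byte[8]=B9: continuation. acc=(acc<<6)|0x39=0x6B9
Completed: cp=U+06B9 (starts at byte 7)
Byte[9]=E6: 3-byte lead, need 2 cont bytes. acc=0x6
Byte[10]=BA: continuation. acc=(acc<<6)|0x3A=0x1BA
Byte[11]=AA: continuation. acc=(acc<<6)|0x2A=0x6EAA
Completed: cp=U+6EAA (starts at byte 9)
Byte[12]=D3: 2-byte lead, need 1 cont bytes. acc=0x13
Byte[13]=81: continuation. acc=(acc<<6)|0x01=0x4C1
Completed: cp=U+04C1 (starts at byte 12)
Byte[14]=FB: INVALID lead byte (not 0xxx/110x/1110/11110)

Answer: 14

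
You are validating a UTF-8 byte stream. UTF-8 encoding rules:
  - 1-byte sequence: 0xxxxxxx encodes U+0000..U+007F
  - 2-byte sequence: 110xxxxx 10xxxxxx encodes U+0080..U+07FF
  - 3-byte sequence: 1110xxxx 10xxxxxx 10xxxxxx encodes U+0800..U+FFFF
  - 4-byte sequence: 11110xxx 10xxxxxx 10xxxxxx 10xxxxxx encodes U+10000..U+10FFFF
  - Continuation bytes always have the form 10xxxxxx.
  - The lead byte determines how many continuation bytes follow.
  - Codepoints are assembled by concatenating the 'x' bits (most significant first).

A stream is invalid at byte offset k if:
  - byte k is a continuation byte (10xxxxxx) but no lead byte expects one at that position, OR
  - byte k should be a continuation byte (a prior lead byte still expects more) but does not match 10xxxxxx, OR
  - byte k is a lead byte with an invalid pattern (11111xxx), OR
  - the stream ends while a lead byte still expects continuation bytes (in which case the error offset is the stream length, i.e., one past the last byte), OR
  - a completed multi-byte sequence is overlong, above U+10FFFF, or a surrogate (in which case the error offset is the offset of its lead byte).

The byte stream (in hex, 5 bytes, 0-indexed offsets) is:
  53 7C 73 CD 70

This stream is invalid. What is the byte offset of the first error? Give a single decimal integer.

Byte[0]=53: 1-byte ASCII. cp=U+0053
Byte[1]=7C: 1-byte ASCII. cp=U+007C
Byte[2]=73: 1-byte ASCII. cp=U+0073
Byte[3]=CD: 2-byte lead, need 1 cont bytes. acc=0xD
Byte[4]=70: expected 10xxxxxx continuation. INVALID

Answer: 4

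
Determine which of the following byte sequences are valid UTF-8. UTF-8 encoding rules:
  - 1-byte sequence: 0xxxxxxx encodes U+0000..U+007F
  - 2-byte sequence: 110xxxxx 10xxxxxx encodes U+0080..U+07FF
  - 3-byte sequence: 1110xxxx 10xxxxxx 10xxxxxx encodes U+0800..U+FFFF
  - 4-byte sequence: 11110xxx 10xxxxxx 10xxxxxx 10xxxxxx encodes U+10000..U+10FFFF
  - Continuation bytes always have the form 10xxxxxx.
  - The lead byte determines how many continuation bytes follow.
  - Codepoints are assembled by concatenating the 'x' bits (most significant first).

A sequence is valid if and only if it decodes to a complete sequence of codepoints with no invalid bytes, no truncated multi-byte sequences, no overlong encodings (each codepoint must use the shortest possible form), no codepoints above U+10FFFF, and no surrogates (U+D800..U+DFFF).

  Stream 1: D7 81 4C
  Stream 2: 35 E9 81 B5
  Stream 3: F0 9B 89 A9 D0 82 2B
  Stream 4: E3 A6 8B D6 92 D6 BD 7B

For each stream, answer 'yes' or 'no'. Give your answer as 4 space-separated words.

Stream 1: decodes cleanly. VALID
Stream 2: decodes cleanly. VALID
Stream 3: decodes cleanly. VALID
Stream 4: decodes cleanly. VALID

Answer: yes yes yes yes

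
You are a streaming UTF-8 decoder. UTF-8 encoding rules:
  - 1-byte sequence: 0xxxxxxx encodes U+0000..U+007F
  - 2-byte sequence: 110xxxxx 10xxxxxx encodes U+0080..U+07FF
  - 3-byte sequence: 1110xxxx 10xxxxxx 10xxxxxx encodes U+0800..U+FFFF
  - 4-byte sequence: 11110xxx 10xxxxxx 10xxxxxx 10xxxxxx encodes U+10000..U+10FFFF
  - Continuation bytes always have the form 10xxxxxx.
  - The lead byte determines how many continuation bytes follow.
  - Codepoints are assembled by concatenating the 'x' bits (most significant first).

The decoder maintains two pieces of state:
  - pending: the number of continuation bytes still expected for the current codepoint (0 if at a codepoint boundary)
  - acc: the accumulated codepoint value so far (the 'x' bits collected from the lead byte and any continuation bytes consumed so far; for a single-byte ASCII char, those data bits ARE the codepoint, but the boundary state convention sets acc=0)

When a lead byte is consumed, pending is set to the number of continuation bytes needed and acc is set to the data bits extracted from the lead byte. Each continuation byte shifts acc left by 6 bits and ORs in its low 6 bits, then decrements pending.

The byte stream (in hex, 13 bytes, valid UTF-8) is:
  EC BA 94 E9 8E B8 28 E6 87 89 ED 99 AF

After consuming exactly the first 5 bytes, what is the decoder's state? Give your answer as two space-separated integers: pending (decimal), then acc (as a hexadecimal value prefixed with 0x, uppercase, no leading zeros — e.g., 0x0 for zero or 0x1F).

Answer: 1 0x24E

Derivation:
Byte[0]=EC: 3-byte lead. pending=2, acc=0xC
Byte[1]=BA: continuation. acc=(acc<<6)|0x3A=0x33A, pending=1
Byte[2]=94: continuation. acc=(acc<<6)|0x14=0xCE94, pending=0
Byte[3]=E9: 3-byte lead. pending=2, acc=0x9
Byte[4]=8E: continuation. acc=(acc<<6)|0x0E=0x24E, pending=1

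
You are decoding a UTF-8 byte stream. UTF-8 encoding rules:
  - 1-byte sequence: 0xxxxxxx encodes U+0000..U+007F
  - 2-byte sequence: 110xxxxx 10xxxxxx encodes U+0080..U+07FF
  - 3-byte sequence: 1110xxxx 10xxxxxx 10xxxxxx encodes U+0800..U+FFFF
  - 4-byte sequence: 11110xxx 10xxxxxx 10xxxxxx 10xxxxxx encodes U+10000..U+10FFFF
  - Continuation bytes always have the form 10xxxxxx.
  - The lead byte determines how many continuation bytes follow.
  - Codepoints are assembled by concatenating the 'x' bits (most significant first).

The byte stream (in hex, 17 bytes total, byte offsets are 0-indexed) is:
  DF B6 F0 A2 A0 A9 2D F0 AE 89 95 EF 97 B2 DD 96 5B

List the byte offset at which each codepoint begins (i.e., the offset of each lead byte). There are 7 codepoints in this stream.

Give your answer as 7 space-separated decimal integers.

Answer: 0 2 6 7 11 14 16

Derivation:
Byte[0]=DF: 2-byte lead, need 1 cont bytes. acc=0x1F
Byte[1]=B6: continuation. acc=(acc<<6)|0x36=0x7F6
Completed: cp=U+07F6 (starts at byte 0)
Byte[2]=F0: 4-byte lead, need 3 cont bytes. acc=0x0
Byte[3]=A2: continuation. acc=(acc<<6)|0x22=0x22
Byte[4]=A0: continuation. acc=(acc<<6)|0x20=0x8A0
Byte[5]=A9: continuation. acc=(acc<<6)|0x29=0x22829
Completed: cp=U+22829 (starts at byte 2)
Byte[6]=2D: 1-byte ASCII. cp=U+002D
Byte[7]=F0: 4-byte lead, need 3 cont bytes. acc=0x0
Byte[8]=AE: continuation. acc=(acc<<6)|0x2E=0x2E
Byte[9]=89: continuation. acc=(acc<<6)|0x09=0xB89
Byte[10]=95: continuation. acc=(acc<<6)|0x15=0x2E255
Completed: cp=U+2E255 (starts at byte 7)
Byte[11]=EF: 3-byte lead, need 2 cont bytes. acc=0xF
Byte[12]=97: continuation. acc=(acc<<6)|0x17=0x3D7
Byte[13]=B2: continuation. acc=(acc<<6)|0x32=0xF5F2
Completed: cp=U+F5F2 (starts at byte 11)
Byte[14]=DD: 2-byte lead, need 1 cont bytes. acc=0x1D
Byte[15]=96: continuation. acc=(acc<<6)|0x16=0x756
Completed: cp=U+0756 (starts at byte 14)
Byte[16]=5B: 1-byte ASCII. cp=U+005B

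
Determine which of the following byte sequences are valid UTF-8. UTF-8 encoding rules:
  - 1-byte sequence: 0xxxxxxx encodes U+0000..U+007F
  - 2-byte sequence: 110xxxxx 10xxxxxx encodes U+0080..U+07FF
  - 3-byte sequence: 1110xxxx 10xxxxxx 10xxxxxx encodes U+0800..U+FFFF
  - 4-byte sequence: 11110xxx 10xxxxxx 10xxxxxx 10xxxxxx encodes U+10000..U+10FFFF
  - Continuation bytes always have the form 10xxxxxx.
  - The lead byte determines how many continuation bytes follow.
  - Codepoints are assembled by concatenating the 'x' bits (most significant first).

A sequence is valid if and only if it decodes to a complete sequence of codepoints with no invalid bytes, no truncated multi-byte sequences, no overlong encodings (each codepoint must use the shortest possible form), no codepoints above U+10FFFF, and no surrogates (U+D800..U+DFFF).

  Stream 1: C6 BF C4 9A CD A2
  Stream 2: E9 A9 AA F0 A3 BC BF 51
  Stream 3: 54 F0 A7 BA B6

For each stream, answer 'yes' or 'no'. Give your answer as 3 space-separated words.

Answer: yes yes yes

Derivation:
Stream 1: decodes cleanly. VALID
Stream 2: decodes cleanly. VALID
Stream 3: decodes cleanly. VALID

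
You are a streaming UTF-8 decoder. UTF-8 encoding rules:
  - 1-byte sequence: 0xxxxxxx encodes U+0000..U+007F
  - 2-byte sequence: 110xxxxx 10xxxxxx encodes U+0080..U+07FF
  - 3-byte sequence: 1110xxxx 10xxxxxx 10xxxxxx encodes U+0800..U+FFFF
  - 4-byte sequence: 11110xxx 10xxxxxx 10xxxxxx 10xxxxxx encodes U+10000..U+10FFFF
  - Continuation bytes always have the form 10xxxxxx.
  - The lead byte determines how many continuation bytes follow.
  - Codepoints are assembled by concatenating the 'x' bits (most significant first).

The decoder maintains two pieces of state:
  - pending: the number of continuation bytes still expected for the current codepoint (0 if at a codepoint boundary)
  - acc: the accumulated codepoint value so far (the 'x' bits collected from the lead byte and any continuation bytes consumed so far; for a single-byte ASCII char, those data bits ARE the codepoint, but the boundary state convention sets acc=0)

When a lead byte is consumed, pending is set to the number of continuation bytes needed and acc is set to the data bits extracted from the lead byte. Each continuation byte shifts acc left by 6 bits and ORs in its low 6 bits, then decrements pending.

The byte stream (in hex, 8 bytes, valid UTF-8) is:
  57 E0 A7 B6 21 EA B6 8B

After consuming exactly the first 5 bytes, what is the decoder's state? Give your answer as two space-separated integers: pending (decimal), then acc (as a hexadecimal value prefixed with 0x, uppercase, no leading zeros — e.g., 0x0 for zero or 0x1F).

Answer: 0 0x0

Derivation:
Byte[0]=57: 1-byte. pending=0, acc=0x0
Byte[1]=E0: 3-byte lead. pending=2, acc=0x0
Byte[2]=A7: continuation. acc=(acc<<6)|0x27=0x27, pending=1
Byte[3]=B6: continuation. acc=(acc<<6)|0x36=0x9F6, pending=0
Byte[4]=21: 1-byte. pending=0, acc=0x0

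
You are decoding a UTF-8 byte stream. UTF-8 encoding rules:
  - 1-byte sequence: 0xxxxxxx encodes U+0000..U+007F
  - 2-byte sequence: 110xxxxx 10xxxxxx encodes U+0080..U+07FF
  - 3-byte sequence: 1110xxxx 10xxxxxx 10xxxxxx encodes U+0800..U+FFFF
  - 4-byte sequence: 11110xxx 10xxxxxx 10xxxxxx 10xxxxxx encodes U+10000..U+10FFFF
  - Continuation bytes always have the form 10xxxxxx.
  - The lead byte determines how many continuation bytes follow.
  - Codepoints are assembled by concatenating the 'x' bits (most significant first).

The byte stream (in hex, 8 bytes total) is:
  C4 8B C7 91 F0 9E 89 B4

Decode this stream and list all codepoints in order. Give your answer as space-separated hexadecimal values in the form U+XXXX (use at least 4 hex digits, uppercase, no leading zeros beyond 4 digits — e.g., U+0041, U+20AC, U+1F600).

Answer: U+010B U+01D1 U+1E274

Derivation:
Byte[0]=C4: 2-byte lead, need 1 cont bytes. acc=0x4
Byte[1]=8B: continuation. acc=(acc<<6)|0x0B=0x10B
Completed: cp=U+010B (starts at byte 0)
Byte[2]=C7: 2-byte lead, need 1 cont bytes. acc=0x7
Byte[3]=91: continuation. acc=(acc<<6)|0x11=0x1D1
Completed: cp=U+01D1 (starts at byte 2)
Byte[4]=F0: 4-byte lead, need 3 cont bytes. acc=0x0
Byte[5]=9E: continuation. acc=(acc<<6)|0x1E=0x1E
Byte[6]=89: continuation. acc=(acc<<6)|0x09=0x789
Byte[7]=B4: continuation. acc=(acc<<6)|0x34=0x1E274
Completed: cp=U+1E274 (starts at byte 4)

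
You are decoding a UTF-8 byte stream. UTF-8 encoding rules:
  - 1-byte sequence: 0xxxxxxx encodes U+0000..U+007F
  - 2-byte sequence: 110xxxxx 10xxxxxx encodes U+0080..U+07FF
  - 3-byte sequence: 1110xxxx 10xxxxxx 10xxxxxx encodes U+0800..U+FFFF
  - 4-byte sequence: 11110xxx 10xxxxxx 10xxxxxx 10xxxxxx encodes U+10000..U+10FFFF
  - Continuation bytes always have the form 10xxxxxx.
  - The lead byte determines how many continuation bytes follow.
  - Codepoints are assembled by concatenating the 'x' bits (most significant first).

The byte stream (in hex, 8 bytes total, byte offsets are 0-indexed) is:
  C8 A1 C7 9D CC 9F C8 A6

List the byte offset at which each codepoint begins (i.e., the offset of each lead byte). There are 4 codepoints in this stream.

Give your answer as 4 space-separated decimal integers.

Byte[0]=C8: 2-byte lead, need 1 cont bytes. acc=0x8
Byte[1]=A1: continuation. acc=(acc<<6)|0x21=0x221
Completed: cp=U+0221 (starts at byte 0)
Byte[2]=C7: 2-byte lead, need 1 cont bytes. acc=0x7
Byte[3]=9D: continuation. acc=(acc<<6)|0x1D=0x1DD
Completed: cp=U+01DD (starts at byte 2)
Byte[4]=CC: 2-byte lead, need 1 cont bytes. acc=0xC
Byte[5]=9F: continuation. acc=(acc<<6)|0x1F=0x31F
Completed: cp=U+031F (starts at byte 4)
Byte[6]=C8: 2-byte lead, need 1 cont bytes. acc=0x8
Byte[7]=A6: continuation. acc=(acc<<6)|0x26=0x226
Completed: cp=U+0226 (starts at byte 6)

Answer: 0 2 4 6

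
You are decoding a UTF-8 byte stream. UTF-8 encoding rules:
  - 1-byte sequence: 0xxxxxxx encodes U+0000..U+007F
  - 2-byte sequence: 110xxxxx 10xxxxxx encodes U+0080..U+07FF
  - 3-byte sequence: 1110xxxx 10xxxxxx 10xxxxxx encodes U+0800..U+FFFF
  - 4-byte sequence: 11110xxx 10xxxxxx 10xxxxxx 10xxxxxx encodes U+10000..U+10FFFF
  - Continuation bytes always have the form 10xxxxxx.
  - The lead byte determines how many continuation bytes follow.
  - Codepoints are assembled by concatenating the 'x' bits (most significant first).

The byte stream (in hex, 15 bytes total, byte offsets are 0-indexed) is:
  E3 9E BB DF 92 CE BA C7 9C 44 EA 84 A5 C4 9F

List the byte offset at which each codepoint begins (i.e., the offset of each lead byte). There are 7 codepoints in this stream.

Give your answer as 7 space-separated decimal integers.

Byte[0]=E3: 3-byte lead, need 2 cont bytes. acc=0x3
Byte[1]=9E: continuation. acc=(acc<<6)|0x1E=0xDE
Byte[2]=BB: continuation. acc=(acc<<6)|0x3B=0x37BB
Completed: cp=U+37BB (starts at byte 0)
Byte[3]=DF: 2-byte lead, need 1 cont bytes. acc=0x1F
Byte[4]=92: continuation. acc=(acc<<6)|0x12=0x7D2
Completed: cp=U+07D2 (starts at byte 3)
Byte[5]=CE: 2-byte lead, need 1 cont bytes. acc=0xE
Byte[6]=BA: continuation. acc=(acc<<6)|0x3A=0x3BA
Completed: cp=U+03BA (starts at byte 5)
Byte[7]=C7: 2-byte lead, need 1 cont bytes. acc=0x7
Byte[8]=9C: continuation. acc=(acc<<6)|0x1C=0x1DC
Completed: cp=U+01DC (starts at byte 7)
Byte[9]=44: 1-byte ASCII. cp=U+0044
Byte[10]=EA: 3-byte lead, need 2 cont bytes. acc=0xA
Byte[11]=84: continuation. acc=(acc<<6)|0x04=0x284
Byte[12]=A5: continuation. acc=(acc<<6)|0x25=0xA125
Completed: cp=U+A125 (starts at byte 10)
Byte[13]=C4: 2-byte lead, need 1 cont bytes. acc=0x4
Byte[14]=9F: continuation. acc=(acc<<6)|0x1F=0x11F
Completed: cp=U+011F (starts at byte 13)

Answer: 0 3 5 7 9 10 13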